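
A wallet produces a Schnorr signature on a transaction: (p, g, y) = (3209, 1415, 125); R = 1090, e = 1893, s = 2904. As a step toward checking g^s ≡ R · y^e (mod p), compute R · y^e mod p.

125^2 = 15625 ≡ 2789
125^4 ≡ 2789^2 = 7778521 ≡ 3114
125^8 ≡ 3114^2 = 9696996 ≡ 2607
125^16 ≡ 2607^2 = 6796449 ≡ 2996
125^32 ≡ 2996^2 = 8976016 ≡ 443
125^64 ≡ 443^2 = 196249 ≡ 500
125^128 ≡ 500^2 = 250000 ≡ 2907
125^256 ≡ 2907^2 = 8450649 ≡ 1352
125^512 ≡ 1352^2 = 1827904 ≡ 1983
125^1024 ≡ 1983^2 = 3932289 ≡ 1264
1893 = 1024 + 512 + 256 + 64 + 32 + 4 + 1, so 125^1893 ≡ 1264·1983·1352·500·443·3114·125 ≡ 1030 (mod 3209)
R · y^e ≡ 1090·1030 = 1122700 ≡ 2759 (mod 3209)

2759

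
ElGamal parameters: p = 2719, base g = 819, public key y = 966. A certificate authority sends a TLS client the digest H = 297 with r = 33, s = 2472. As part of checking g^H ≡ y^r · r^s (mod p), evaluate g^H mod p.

1791

Squares mod 2719: 819^1≡819, 819^2≡1887, 819^4≡1598, 819^8≡463, 819^16≡2287, 819^32≡1732, 819^64≡767, 819^128≡985, 819^256≡2261
297 = 256 + 32 + 8 + 1, so 819^297 ≡ 2261·1732·463·819 ≡ 1791 (mod 2719)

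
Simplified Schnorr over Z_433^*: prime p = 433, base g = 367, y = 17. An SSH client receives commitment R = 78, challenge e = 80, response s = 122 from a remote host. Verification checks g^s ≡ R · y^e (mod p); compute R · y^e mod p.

81

17^2 = 289
17^4 ≡ 289^2 = 83521 ≡ 385
17^8 ≡ 385^2 = 148225 ≡ 139
17^16 ≡ 139^2 = 19321 ≡ 269
17^32 ≡ 269^2 = 72361 ≡ 50
17^64 ≡ 50^2 = 2500 ≡ 335
80 = 64 + 16, so 17^80 ≡ 335·269 ≡ 51 (mod 433)
R · y^e ≡ 78·51 = 3978 ≡ 81 (mod 433)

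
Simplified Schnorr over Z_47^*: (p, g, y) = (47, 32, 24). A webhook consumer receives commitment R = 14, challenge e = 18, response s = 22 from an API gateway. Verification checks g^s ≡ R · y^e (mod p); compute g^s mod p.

25

32^2 = 1024 ≡ 37
32^4 ≡ 37^2 = 1369 ≡ 6
32^8 ≡ 6^2 = 36
32^16 ≡ 36^2 = 1296 ≡ 27
22 = 16 + 4 + 2, so 32^22 ≡ 27·6·37 ≡ 25 (mod 47)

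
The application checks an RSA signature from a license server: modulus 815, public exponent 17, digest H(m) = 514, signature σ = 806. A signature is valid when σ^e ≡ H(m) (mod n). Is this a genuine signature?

forged

Squares mod 815: σ^1≡806, σ^2≡81, σ^4≡41, σ^8≡51, σ^16≡156
17 = 16 + 1, so σ^17 ≡ 156·806 ≡ 226 (mod 815)
226 ≠ 514, so verification fails.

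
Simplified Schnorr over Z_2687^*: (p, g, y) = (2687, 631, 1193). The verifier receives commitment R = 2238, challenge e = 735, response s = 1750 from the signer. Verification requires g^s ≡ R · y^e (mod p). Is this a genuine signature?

forged

g^s mod p:
631^2 = 398161 ≡ 485
631^4 ≡ 485^2 = 235225 ≡ 1456
631^8 ≡ 1456^2 = 2119936 ≡ 2580
631^16 ≡ 2580^2 = 6656400 ≡ 701
631^32 ≡ 701^2 = 491401 ≡ 2367
631^64 ≡ 2367^2 = 5602689 ≡ 294
631^128 ≡ 294^2 = 86436 ≡ 452
631^256 ≡ 452^2 = 204304 ≡ 92
631^512 ≡ 92^2 = 8464 ≡ 403
631^1024 ≡ 403^2 = 162409 ≡ 1189
1750 = 1024 + 512 + 128 + 64 + 16 + 4 + 2, so 631^1750 ≡ 1189·403·452·294·701·1456·485 ≡ 1286 (mod 2687)
R · y^e mod p:
1193^2 = 1423249 ≡ 1826
1193^4 ≡ 1826^2 = 3334276 ≡ 2396
1193^8 ≡ 2396^2 = 5740816 ≡ 1384
1193^16 ≡ 1384^2 = 1915456 ≡ 2312
1193^32 ≡ 2312^2 = 5345344 ≡ 901
1193^64 ≡ 901^2 = 811801 ≡ 327
1193^128 ≡ 327^2 = 106929 ≡ 2136
1193^256 ≡ 2136^2 = 4562496 ≡ 2657
1193^512 ≡ 2657^2 = 7059649 ≡ 900
735 = 512 + 128 + 64 + 16 + 8 + 4 + 2 + 1, so 1193^735 ≡ 900·2136·327·2312·1384·2396·1826·1193 ≡ 2310 (mod 2687)
2238·2310 = 5169780 ≡ 2679 (mod 2687)
1286 ≠ 2679; the check fails.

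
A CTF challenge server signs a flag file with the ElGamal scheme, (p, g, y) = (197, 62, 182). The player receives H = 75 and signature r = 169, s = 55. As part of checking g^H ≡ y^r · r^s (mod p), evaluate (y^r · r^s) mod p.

182^2 = 33124 ≡ 28
182^4 ≡ 28^2 = 784 ≡ 193
182^8 ≡ 193^2 = 37249 ≡ 16
182^16 ≡ 16^2 = 256 ≡ 59
182^32 ≡ 59^2 = 3481 ≡ 132
182^64 ≡ 132^2 = 17424 ≡ 88
182^128 ≡ 88^2 = 7744 ≡ 61
169 = 128 + 32 + 8 + 1, so 182^169 ≡ 61·132·16·182 ≡ 90 (mod 197)
169^2 = 28561 ≡ 193
169^4 ≡ 193^2 = 37249 ≡ 16
169^8 ≡ 16^2 = 256 ≡ 59
169^16 ≡ 59^2 = 3481 ≡ 132
169^32 ≡ 132^2 = 17424 ≡ 88
55 = 32 + 16 + 4 + 2 + 1, so 169^55 ≡ 88·132·16·193·169 ≡ 64 (mod 197)
y^r · r^s ≡ 90·64 = 5760 ≡ 47 (mod 197)

47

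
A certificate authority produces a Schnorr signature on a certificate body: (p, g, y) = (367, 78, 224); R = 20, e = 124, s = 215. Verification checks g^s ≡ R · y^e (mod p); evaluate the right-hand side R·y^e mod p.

224^2 = 50176 ≡ 264
224^4 ≡ 264^2 = 69696 ≡ 333
224^8 ≡ 333^2 = 110889 ≡ 55
224^16 ≡ 55^2 = 3025 ≡ 89
224^32 ≡ 89^2 = 7921 ≡ 214
224^64 ≡ 214^2 = 45796 ≡ 288
124 = 64 + 32 + 16 + 8 + 4, so 224^124 ≡ 288·214·89·55·333 ≡ 259 (mod 367)
R · y^e ≡ 20·259 = 5180 ≡ 42 (mod 367)

42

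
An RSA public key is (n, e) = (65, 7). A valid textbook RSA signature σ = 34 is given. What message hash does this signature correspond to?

44

Squares mod 65: σ^1≡34, σ^2≡51, σ^4≡1
7 = 4 + 2 + 1, so σ^7 ≡ 1·51·34 ≡ 44 (mod 65)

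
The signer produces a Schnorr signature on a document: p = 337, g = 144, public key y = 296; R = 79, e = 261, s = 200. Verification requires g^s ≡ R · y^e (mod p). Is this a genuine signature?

forged

g^s mod p:
144^200 mod 337 = 16
R · y^e mod p:
296^261 mod 337 = 288
79·288 = 22752 ≡ 173 (mod 337)
16 ≠ 173; the check fails.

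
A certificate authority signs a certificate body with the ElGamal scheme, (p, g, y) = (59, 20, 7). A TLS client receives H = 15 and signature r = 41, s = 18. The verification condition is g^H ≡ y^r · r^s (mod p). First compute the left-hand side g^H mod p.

20^2 = 400 ≡ 46
20^4 ≡ 46^2 = 2116 ≡ 51
20^8 ≡ 51^2 = 2601 ≡ 5
15 = 8 + 4 + 2 + 1, so 20^15 ≡ 5·51·46·20 ≡ 16 (mod 59)

16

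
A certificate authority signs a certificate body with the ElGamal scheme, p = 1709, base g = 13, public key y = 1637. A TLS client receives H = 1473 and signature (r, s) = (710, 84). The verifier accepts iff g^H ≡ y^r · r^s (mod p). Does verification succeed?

fails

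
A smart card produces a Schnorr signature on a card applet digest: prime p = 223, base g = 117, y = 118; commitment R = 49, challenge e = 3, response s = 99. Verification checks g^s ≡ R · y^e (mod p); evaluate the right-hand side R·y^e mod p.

118^2 = 13924 ≡ 98
3 = 2 + 1, so 118^3 ≡ 98·118 ≡ 191 (mod 223)
R · y^e ≡ 49·191 = 9359 ≡ 216 (mod 223)

216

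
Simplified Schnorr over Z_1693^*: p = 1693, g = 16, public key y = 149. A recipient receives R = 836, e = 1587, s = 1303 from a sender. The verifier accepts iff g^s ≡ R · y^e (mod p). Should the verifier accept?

reject

g^s mod p:
16^2 = 256
16^4 ≡ 256^2 = 65536 ≡ 1202
16^8 ≡ 1202^2 = 1444804 ≡ 675
16^16 ≡ 675^2 = 455625 ≡ 208
16^32 ≡ 208^2 = 43264 ≡ 939
16^64 ≡ 939^2 = 881721 ≡ 1361
16^128 ≡ 1361^2 = 1852321 ≡ 179
16^256 ≡ 179^2 = 32041 ≡ 1567
16^512 ≡ 1567^2 = 2455489 ≡ 639
16^1024 ≡ 639^2 = 408321 ≡ 308
1303 = 1024 + 256 + 16 + 4 + 2 + 1, so 16^1303 ≡ 308·1567·208·1202·256·16 ≡ 1671 (mod 1693)
R · y^e mod p:
149^2 = 22201 ≡ 192
149^4 ≡ 192^2 = 36864 ≡ 1311
149^8 ≡ 1311^2 = 1718721 ≡ 326
149^16 ≡ 326^2 = 106276 ≡ 1310
149^32 ≡ 1310^2 = 1716100 ≡ 1091
149^64 ≡ 1091^2 = 1190281 ≡ 102
149^128 ≡ 102^2 = 10404 ≡ 246
149^256 ≡ 246^2 = 60516 ≡ 1261
149^512 ≡ 1261^2 = 1590121 ≡ 394
149^1024 ≡ 394^2 = 155236 ≡ 1173
1587 = 1024 + 512 + 32 + 16 + 2 + 1, so 149^1587 ≡ 1173·394·1091·1310·192·149 ≡ 617 (mod 1693)
836·617 = 515812 ≡ 1140 (mod 1693)
1671 ≠ 1140; the check fails.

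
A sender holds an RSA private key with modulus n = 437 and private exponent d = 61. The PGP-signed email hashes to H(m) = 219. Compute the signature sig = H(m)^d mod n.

(H(m))^2 ≡ 219^2 = 47961 ≡ 328
(H(m))^4 ≡ 328^2 = 107584 ≡ 82
(H(m))^8 ≡ 82^2 = 6724 ≡ 169
(H(m))^16 ≡ 169^2 = 28561 ≡ 156
(H(m))^32 ≡ 156^2 = 24336 ≡ 301
61 = 32 + 16 + 8 + 4 + 1, so (H(m))^61 ≡ 301·156·169·82·219 ≡ 262 (mod 437)

262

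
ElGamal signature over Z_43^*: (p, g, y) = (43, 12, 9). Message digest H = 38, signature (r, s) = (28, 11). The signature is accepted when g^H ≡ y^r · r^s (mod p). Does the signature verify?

does not verify

Left side g^H mod p:
Squares mod 43: 12^1≡12, 12^2≡15, 12^4≡10, 12^8≡14, 12^16≡24, 12^32≡17
38 = 32 + 4 + 2, so 12^38 ≡ 17·10·15 ≡ 13 (mod 43)
Right side y^r · r^s mod p:
Squares mod 43: 9^1≡9, 9^2≡38, 9^4≡25, 9^8≡23, 9^16≡13
28 = 16 + 8 + 4, so 9^28 ≡ 13·23·25 ≡ 36 (mod 43)
Squares mod 43: 28^1≡28, 28^2≡10, 28^4≡14, 28^8≡24
11 = 8 + 2 + 1, so 28^11 ≡ 24·10·28 ≡ 12 (mod 43)
36·12 = 432 ≡ 2 (mod 43)
13 ≠ 2, so verification fails.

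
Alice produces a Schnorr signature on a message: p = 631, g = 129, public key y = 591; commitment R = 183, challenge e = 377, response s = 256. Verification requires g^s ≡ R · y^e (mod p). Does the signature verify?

g^s mod p:
129^2 = 16641 ≡ 235
129^4 ≡ 235^2 = 55225 ≡ 328
129^8 ≡ 328^2 = 107584 ≡ 314
129^16 ≡ 314^2 = 98596 ≡ 160
129^32 ≡ 160^2 = 25600 ≡ 360
129^64 ≡ 360^2 = 129600 ≡ 245
129^128 ≡ 245^2 = 60025 ≡ 80
129^256 ≡ 80^2 = 6400 ≡ 90
R · y^e mod p:
591^2 = 349281 ≡ 338
591^4 ≡ 338^2 = 114244 ≡ 33
591^8 ≡ 33^2 = 1089 ≡ 458
591^16 ≡ 458^2 = 209764 ≡ 272
591^32 ≡ 272^2 = 73984 ≡ 157
591^64 ≡ 157^2 = 24649 ≡ 40
591^128 ≡ 40^2 = 1600 ≡ 338
591^256 ≡ 338^2 = 114244 ≡ 33
377 = 256 + 64 + 32 + 16 + 8 + 1, so 591^377 ≡ 33·40·157·272·458·591 ≡ 489 (mod 631)
183·489 = 89487 ≡ 516 (mod 631)
90 ≠ 516; the check fails.

does not verify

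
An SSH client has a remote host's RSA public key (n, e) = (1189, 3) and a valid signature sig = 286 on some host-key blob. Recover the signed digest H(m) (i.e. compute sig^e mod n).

81

Squares mod 1189: sig^1≡286, sig^2≡944
3 = 2 + 1, so sig^3 ≡ 944·286 ≡ 81 (mod 1189)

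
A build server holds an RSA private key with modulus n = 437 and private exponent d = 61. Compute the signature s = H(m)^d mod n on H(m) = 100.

(H(m))^2 ≡ 100^2 = 10000 ≡ 386
(H(m))^4 ≡ 386^2 = 148996 ≡ 416
(H(m))^8 ≡ 416^2 = 173056 ≡ 4
(H(m))^16 ≡ 4^2 = 16
(H(m))^32 ≡ 16^2 = 256
61 = 32 + 16 + 8 + 4 + 1, so (H(m))^61 ≡ 256·16·4·416·100 ≡ 358 (mod 437)

358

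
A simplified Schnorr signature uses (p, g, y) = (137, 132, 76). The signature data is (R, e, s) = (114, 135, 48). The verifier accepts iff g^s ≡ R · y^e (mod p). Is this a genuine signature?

g^s mod p:
132^48 mod 137 = 115
R · y^e mod p:
76^135 mod 137 = 128
114·128 = 14592 ≡ 70 (mod 137)
115 ≠ 70; the check fails.

forged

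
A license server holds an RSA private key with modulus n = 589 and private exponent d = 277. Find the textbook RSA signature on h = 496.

h^2 ≡ 496^2 = 246016 ≡ 403
h^4 ≡ 403^2 = 162409 ≡ 434
h^8 ≡ 434^2 = 188356 ≡ 465
h^16 ≡ 465^2 = 216225 ≡ 62
h^32 ≡ 62^2 = 3844 ≡ 310
h^64 ≡ 310^2 = 96100 ≡ 93
h^128 ≡ 93^2 = 8649 ≡ 403
h^256 ≡ 403^2 = 162409 ≡ 434
277 = 256 + 16 + 4 + 1, so h^277 ≡ 434·62·434·496 ≡ 527 (mod 589)

527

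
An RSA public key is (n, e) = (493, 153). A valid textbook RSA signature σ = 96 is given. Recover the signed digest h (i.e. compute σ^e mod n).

448

Squares mod 493: σ^1≡96, σ^2≡342, σ^4≡123, σ^8≡339, σ^16≡52, σ^32≡239, σ^64≡426, σ^128≡52
153 = 128 + 16 + 8 + 1, so σ^153 ≡ 52·52·339·96 ≡ 448 (mod 493)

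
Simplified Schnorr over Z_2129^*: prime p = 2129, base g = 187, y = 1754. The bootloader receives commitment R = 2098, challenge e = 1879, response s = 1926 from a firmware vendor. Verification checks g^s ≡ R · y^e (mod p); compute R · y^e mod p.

1788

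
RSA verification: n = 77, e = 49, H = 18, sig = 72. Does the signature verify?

does not verify

Squares mod 77: sig^1≡72, sig^2≡25, sig^4≡9, sig^8≡4, sig^16≡16, sig^32≡25
49 = 32 + 16 + 1, so sig^49 ≡ 25·16·72 ≡ 2 (mod 77)
sig^49 mod 77 = 2, but H = 18.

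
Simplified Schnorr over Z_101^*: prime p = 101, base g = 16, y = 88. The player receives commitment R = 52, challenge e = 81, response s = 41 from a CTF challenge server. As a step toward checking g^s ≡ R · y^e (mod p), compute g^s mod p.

79

16^41 mod 101 = 79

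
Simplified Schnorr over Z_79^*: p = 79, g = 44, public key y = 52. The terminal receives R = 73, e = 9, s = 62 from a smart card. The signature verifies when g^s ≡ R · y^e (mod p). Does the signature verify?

verifies

g^s mod p:
44^2 = 1936 ≡ 40
44^4 ≡ 40^2 = 1600 ≡ 20
44^8 ≡ 20^2 = 400 ≡ 5
44^16 ≡ 5^2 = 25
44^32 ≡ 25^2 = 625 ≡ 72
62 = 32 + 16 + 8 + 4 + 2, so 44^62 ≡ 72·25·5·20·40 ≡ 19 (mod 79)
R · y^e mod p:
52^2 = 2704 ≡ 18
52^4 ≡ 18^2 = 324 ≡ 8
52^8 ≡ 8^2 = 64
9 = 8 + 1, so 52^9 ≡ 64·52 ≡ 10 (mod 79)
73·10 = 730 ≡ 19 (mod 79)
19 ≡ 19 (mod 79); signature holds.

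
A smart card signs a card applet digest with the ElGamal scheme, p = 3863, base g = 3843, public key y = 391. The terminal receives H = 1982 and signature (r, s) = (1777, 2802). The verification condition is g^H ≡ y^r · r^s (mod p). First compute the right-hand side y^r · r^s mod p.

3448

391^2 = 152881 ≡ 2224
391^4 ≡ 2224^2 = 4946176 ≡ 1536
391^8 ≡ 1536^2 = 2359296 ≡ 2866
391^16 ≡ 2866^2 = 8213956 ≡ 1218
391^32 ≡ 1218^2 = 1483524 ≡ 132
391^64 ≡ 132^2 = 17424 ≡ 1972
391^128 ≡ 1972^2 = 3888784 ≡ 2606
391^256 ≡ 2606^2 = 6791236 ≡ 82
391^512 ≡ 82^2 = 6724 ≡ 2861
391^1024 ≡ 2861^2 = 8185321 ≡ 3487
1777 = 1024 + 512 + 128 + 64 + 32 + 16 + 1, so 391^1777 ≡ 3487·2861·2606·1972·132·1218·391 ≡ 3577 (mod 3863)
1777^2 = 3157729 ≡ 1658
1777^4 ≡ 1658^2 = 2748964 ≡ 2371
1777^8 ≡ 2371^2 = 5621641 ≡ 976
1777^16 ≡ 976^2 = 952576 ≡ 2278
1777^32 ≡ 2278^2 = 5189284 ≡ 1275
1777^64 ≡ 1275^2 = 1625625 ≡ 3165
1777^128 ≡ 3165^2 = 10017225 ≡ 466
1777^256 ≡ 466^2 = 217156 ≡ 828
1777^512 ≡ 828^2 = 685584 ≡ 1833
1777^1024 ≡ 1833^2 = 3359889 ≡ 2942
1777^2048 ≡ 2942^2 = 8655364 ≡ 2244
2802 = 2048 + 512 + 128 + 64 + 32 + 16 + 2, so 1777^2802 ≡ 2244·1833·466·3165·1275·2278·1658 ≡ 96 (mod 3863)
y^r · r^s ≡ 3577·96 = 343392 ≡ 3448 (mod 3863)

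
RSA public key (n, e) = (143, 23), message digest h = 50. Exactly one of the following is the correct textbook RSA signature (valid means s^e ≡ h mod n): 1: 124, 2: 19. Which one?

Candidate 1: 124^23 mod 143 = 93
Candidate 2: 19^23 mod 143 = 50
  → matches h = 50

2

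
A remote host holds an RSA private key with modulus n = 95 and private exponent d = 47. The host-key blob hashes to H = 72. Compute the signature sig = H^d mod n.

3

H^47 mod 95 = 3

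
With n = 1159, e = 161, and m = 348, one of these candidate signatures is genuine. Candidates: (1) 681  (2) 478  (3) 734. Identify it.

1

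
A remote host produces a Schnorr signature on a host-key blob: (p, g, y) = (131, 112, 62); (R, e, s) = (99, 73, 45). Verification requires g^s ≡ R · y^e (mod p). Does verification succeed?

g^s mod p:
112^2 = 12544 ≡ 99
112^4 ≡ 99^2 = 9801 ≡ 107
112^8 ≡ 107^2 = 11449 ≡ 52
112^16 ≡ 52^2 = 2704 ≡ 84
112^32 ≡ 84^2 = 7056 ≡ 113
45 = 32 + 8 + 4 + 1, so 112^45 ≡ 113·52·107·112 ≡ 113 (mod 131)
R · y^e mod p:
62^2 = 3844 ≡ 45
62^4 ≡ 45^2 = 2025 ≡ 60
62^8 ≡ 60^2 = 3600 ≡ 63
62^16 ≡ 63^2 = 3969 ≡ 39
62^32 ≡ 39^2 = 1521 ≡ 80
62^64 ≡ 80^2 = 6400 ≡ 112
73 = 64 + 8 + 1, so 62^73 ≡ 112·63·62 ≡ 63 (mod 131)
99·63 = 6237 ≡ 80 (mod 131)
113 ≠ 80; the check fails.

fails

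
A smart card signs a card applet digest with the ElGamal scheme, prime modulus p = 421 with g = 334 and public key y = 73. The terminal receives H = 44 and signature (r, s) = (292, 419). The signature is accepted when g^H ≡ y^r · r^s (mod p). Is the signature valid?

invalid

Left side g^H mod p:
334^2 = 111556 ≡ 412
334^4 ≡ 412^2 = 169744 ≡ 81
334^8 ≡ 81^2 = 6561 ≡ 246
334^16 ≡ 246^2 = 60516 ≡ 313
334^32 ≡ 313^2 = 97969 ≡ 297
44 = 32 + 8 + 4, so 334^44 ≡ 297·246·81 ≡ 25 (mod 421)
Right side y^r · r^s mod p:
73^2 = 5329 ≡ 277
73^4 ≡ 277^2 = 76729 ≡ 107
73^8 ≡ 107^2 = 11449 ≡ 82
73^16 ≡ 82^2 = 6724 ≡ 409
73^32 ≡ 409^2 = 167281 ≡ 144
73^64 ≡ 144^2 = 20736 ≡ 107
73^128 ≡ 107^2 = 11449 ≡ 82
73^256 ≡ 82^2 = 6724 ≡ 409
292 = 256 + 32 + 4, so 73^292 ≡ 409·144·107 ≡ 344 (mod 421)
292^2 = 85264 ≡ 222
292^4 ≡ 222^2 = 49284 ≡ 27
292^8 ≡ 27^2 = 729 ≡ 308
292^16 ≡ 308^2 = 94864 ≡ 139
292^32 ≡ 139^2 = 19321 ≡ 376
292^64 ≡ 376^2 = 141376 ≡ 341
292^128 ≡ 341^2 = 116281 ≡ 85
292^256 ≡ 85^2 = 7225 ≡ 68
419 = 256 + 128 + 32 + 2 + 1, so 292^419 ≡ 68·85·376·222·292 ≡ 62 (mod 421)
344·62 = 21328 ≡ 278 (mod 421)
25 ≠ 278, so verification fails.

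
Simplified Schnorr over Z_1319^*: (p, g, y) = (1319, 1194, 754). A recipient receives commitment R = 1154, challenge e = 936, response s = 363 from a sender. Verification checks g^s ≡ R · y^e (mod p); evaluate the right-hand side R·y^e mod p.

920

754^2 = 568516 ≡ 27
754^4 ≡ 27^2 = 729
754^8 ≡ 729^2 = 531441 ≡ 1203
754^16 ≡ 1203^2 = 1447209 ≡ 266
754^32 ≡ 266^2 = 70756 ≡ 849
754^64 ≡ 849^2 = 720801 ≡ 627
754^128 ≡ 627^2 = 393129 ≡ 67
754^256 ≡ 67^2 = 4489 ≡ 532
754^512 ≡ 532^2 = 283024 ≡ 758
936 = 512 + 256 + 128 + 32 + 8, so 754^936 ≡ 758·532·67·849·1203 ≡ 554 (mod 1319)
R · y^e ≡ 1154·554 = 639316 ≡ 920 (mod 1319)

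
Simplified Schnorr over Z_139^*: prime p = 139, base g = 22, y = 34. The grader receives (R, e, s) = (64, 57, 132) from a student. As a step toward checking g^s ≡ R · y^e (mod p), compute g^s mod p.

22^2 = 484 ≡ 67
22^4 ≡ 67^2 = 4489 ≡ 41
22^8 ≡ 41^2 = 1681 ≡ 13
22^16 ≡ 13^2 = 169 ≡ 30
22^32 ≡ 30^2 = 900 ≡ 66
22^64 ≡ 66^2 = 4356 ≡ 47
22^128 ≡ 47^2 = 2209 ≡ 124
132 = 128 + 4, so 22^132 ≡ 124·41 ≡ 80 (mod 139)

80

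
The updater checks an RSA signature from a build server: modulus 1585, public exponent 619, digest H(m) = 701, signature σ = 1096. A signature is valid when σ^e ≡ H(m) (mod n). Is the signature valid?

valid

σ^2 ≡ 1096^2 = 1201216 ≡ 1371
σ^4 ≡ 1371^2 = 1879641 ≡ 1416
σ^8 ≡ 1416^2 = 2005056 ≡ 31
σ^16 ≡ 31^2 = 961
σ^32 ≡ 961^2 = 923521 ≡ 1051
σ^64 ≡ 1051^2 = 1104601 ≡ 1441
σ^128 ≡ 1441^2 = 2076481 ≡ 131
σ^256 ≡ 131^2 = 17161 ≡ 1311
σ^512 ≡ 1311^2 = 1718721 ≡ 581
619 = 512 + 64 + 32 + 8 + 2 + 1, so σ^619 ≡ 581·1441·1051·31·1371·1096 ≡ 701 (mod 1585)
σ^619 mod 1585 = 701 matches H(m).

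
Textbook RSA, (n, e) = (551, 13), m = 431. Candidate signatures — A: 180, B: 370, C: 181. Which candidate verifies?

C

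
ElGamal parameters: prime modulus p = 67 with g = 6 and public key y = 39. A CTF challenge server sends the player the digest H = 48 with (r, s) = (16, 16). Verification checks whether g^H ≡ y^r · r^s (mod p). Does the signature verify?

Left side g^H mod p:
Squares mod 67: 6^1≡6, 6^2≡36, 6^4≡23, 6^8≡60, 6^16≡49, 6^32≡56
48 = 32 + 16, so 6^48 ≡ 56·49 ≡ 64 (mod 67)
Right side y^r · r^s mod p:
Squares mod 67: 39^1≡39, 39^2≡47, 39^4≡65, 39^8≡4, 39^16≡16
39^16 ≡ 16 (mod 67)
Squares mod 67: 16^1≡16, 16^2≡55, 16^4≡10, 16^8≡33, 16^16≡17
16^16 ≡ 17 (mod 67)
16·17 = 272 ≡ 4 (mod 67)
64 ≠ 4, so verification fails.

does not verify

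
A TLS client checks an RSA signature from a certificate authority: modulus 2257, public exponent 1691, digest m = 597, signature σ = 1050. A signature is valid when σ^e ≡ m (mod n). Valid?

no

Squares mod 2257: σ^1≡1050, σ^2≡1084, σ^4≡1416, σ^8≡840, σ^16≡1416, σ^32≡840, σ^64≡1416, σ^128≡840, σ^256≡1416, σ^512≡840, σ^1024≡1416
1691 = 1024 + 512 + 128 + 16 + 8 + 2 + 1, so σ^1691 ≡ 1416·840·840·1416·840·1084·1050 ≡ 230 (mod 2257)
σ^1691 mod 2257 = 230, but m = 597.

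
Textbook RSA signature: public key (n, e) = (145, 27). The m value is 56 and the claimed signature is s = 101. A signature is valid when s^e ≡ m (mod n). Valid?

Squares mod 145: s^1≡101, s^2≡51, s^4≡136, s^8≡81, s^16≡36
27 = 16 + 8 + 2 + 1, so s^27 ≡ 36·81·51·101 ≡ 56 (mod 145)
56 = m, so the signature checks out.

yes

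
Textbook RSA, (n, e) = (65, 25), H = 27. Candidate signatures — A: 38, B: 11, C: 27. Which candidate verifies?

Candidate A: Squares mod 65: 38^1≡38, 38^2≡14, 38^4≡1, 38^8≡1, 38^16≡1; 25 = 16 + 8 + 1, so 38^25 ≡ 1·1·38 ≡ 38 (mod 65)
Candidate B: Squares mod 65: 11^1≡11, 11^2≡56, 11^4≡16, 11^8≡61, 11^16≡16; 25 = 16 + 8 + 1, so 11^25 ≡ 16·61·11 ≡ 11 (mod 65)
Candidate C: Squares mod 65: 27^1≡27, 27^2≡14, 27^4≡1, 27^8≡1, 27^16≡1; 25 = 16 + 8 + 1, so 27^25 ≡ 1·1·27 ≡ 27 (mod 65)
  → matches H = 27

C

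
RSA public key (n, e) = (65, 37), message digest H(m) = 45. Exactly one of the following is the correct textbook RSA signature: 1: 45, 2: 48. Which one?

Candidate 1: Squares mod 65: 45^1≡45, 45^2≡10, 45^4≡35, 45^8≡55, 45^16≡35, 45^32≡55; 37 = 32 + 4 + 1, so 45^37 ≡ 55·35·45 ≡ 45 (mod 65)
  → matches H(m) = 45
Candidate 2: Squares mod 65: 48^1≡48, 48^2≡29, 48^4≡61, 48^8≡16, 48^16≡61, 48^32≡16; 37 = 32 + 4 + 1, so 48^37 ≡ 16·61·48 ≡ 48 (mod 65)

1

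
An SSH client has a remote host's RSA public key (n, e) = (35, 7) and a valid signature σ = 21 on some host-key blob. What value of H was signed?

σ^2 ≡ 21^2 = 441 ≡ 21
σ^4 ≡ 21^2 = 441 ≡ 21
7 = 4 + 2 + 1, so σ^7 ≡ 21·21·21 ≡ 21 (mod 35)

21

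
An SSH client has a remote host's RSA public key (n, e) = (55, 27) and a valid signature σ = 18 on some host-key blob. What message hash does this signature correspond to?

σ^27 mod 55 = 17

17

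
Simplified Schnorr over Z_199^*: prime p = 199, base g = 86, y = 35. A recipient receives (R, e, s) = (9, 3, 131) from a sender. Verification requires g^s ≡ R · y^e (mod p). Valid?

no

g^s mod p:
Squares mod 199: 86^1≡86, 86^2≡33, 86^4≡94, 86^8≡80, 86^16≡32, 86^32≡29, 86^64≡45, 86^128≡35
131 = 128 + 2 + 1, so 86^131 ≡ 35·33·86 ≡ 29 (mod 199)
R · y^e mod p:
Squares mod 199: 35^1≡35, 35^2≡31
3 = 2 + 1, so 35^3 ≡ 31·35 ≡ 90 (mod 199)
9·90 = 810 ≡ 14 (mod 199)
29 ≠ 14; the check fails.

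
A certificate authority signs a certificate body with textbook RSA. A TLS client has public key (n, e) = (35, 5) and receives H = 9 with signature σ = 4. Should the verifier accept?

accept

σ^5 mod 35 = 9
Since 9 equals the digest 9, verification succeeds.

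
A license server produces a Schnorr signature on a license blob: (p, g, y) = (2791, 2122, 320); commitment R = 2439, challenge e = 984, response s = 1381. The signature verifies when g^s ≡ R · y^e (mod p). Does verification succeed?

fails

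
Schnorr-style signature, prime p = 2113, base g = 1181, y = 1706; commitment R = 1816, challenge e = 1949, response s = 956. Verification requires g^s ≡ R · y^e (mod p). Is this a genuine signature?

genuine

g^s mod p:
1181^2 = 1394761 ≡ 181
1181^4 ≡ 181^2 = 32761 ≡ 1066
1181^8 ≡ 1066^2 = 1136356 ≡ 1675
1181^16 ≡ 1675^2 = 2805625 ≡ 1674
1181^32 ≡ 1674^2 = 2802276 ≡ 438
1181^64 ≡ 438^2 = 191844 ≡ 1674
1181^128 ≡ 1674^2 = 2802276 ≡ 438
1181^256 ≡ 438^2 = 191844 ≡ 1674
1181^512 ≡ 1674^2 = 2802276 ≡ 438
956 = 512 + 256 + 128 + 32 + 16 + 8 + 4, so 1181^956 ≡ 438·1674·438·438·1674·1675·1066 ≡ 1001 (mod 2113)
R · y^e mod p:
1706^2 = 2910436 ≡ 835
1706^4 ≡ 835^2 = 697225 ≡ 2048
1706^8 ≡ 2048^2 = 4194304 ≡ 2112
1706^16 ≡ 2112^2 = 4460544 ≡ 1
1706^32 ≡ 1^2 = 1
1706^64 ≡ 1^2 = 1
1706^128 ≡ 1^2 = 1
1706^256 ≡ 1^2 = 1
1706^512 ≡ 1^2 = 1
1706^1024 ≡ 1^2 = 1
1949 = 1024 + 512 + 256 + 128 + 16 + 8 + 4 + 1, so 1706^1949 ≡ 1·1·1·1·1·2112·2048·1706 ≡ 1014 (mod 2113)
1816·1014 = 1841424 ≡ 1001 (mod 2113)
1001 ≡ 1001 (mod 2113); signature holds.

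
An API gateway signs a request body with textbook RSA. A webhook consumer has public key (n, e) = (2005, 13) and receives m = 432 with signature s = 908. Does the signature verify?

does not verify

s^2 ≡ 908^2 = 824464 ≡ 409
s^4 ≡ 409^2 = 167281 ≡ 866
s^8 ≡ 866^2 = 749956 ≡ 86
13 = 8 + 4 + 1, so s^13 ≡ 86·866·908 ≡ 1573 (mod 2005)
The recovered value 1573 does not match the digest 432.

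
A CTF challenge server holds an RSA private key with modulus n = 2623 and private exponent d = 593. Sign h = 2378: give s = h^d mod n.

2439

h^2 ≡ 2378^2 = 5654884 ≡ 2319
h^4 ≡ 2319^2 = 5377761 ≡ 611
h^8 ≡ 611^2 = 373321 ≡ 855
h^16 ≡ 855^2 = 731025 ≡ 1831
h^32 ≡ 1831^2 = 3352561 ≡ 367
h^64 ≡ 367^2 = 134689 ≡ 916
h^128 ≡ 916^2 = 839056 ≡ 2319
h^256 ≡ 2319^2 = 5377761 ≡ 611
h^512 ≡ 611^2 = 373321 ≡ 855
593 = 512 + 64 + 16 + 1, so h^593 ≡ 855·916·1831·2378 ≡ 2439 (mod 2623)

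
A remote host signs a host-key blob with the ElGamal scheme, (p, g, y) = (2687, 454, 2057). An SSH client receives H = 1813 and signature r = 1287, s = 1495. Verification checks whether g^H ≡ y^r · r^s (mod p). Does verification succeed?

passes

Left side g^H mod p:
Squares mod 2687: 454^1≡454, 454^2≡1904, 454^4≡453, 454^8≡997, 454^16≡2506, 454^32≡517, 454^64≡1276, 454^128≡2541, 454^256≡2507, 454^512≡156, 454^1024≡153
1813 = 1024 + 512 + 256 + 16 + 4 + 1, so 454^1813 ≡ 153·156·2507·2506·453·454 ≡ 5 (mod 2687)
Right side y^r · r^s mod p:
Squares mod 2687: 2057^1≡2057, 2057^2≡1911, 2057^4≡288, 2057^8≡2334, 2057^16≡1007, 2057^32≡1050, 2057^64≡830, 2057^128≡1028, 2057^256≡793, 2057^512≡91, 2057^1024≡220
1287 = 1024 + 256 + 4 + 2 + 1, so 2057^1287 ≡ 220·793·288·1911·2057 ≡ 1874 (mod 2687)
Squares mod 2687: 1287^1≡1287, 1287^2≡1177, 1287^4≡1524, 1287^8≡1008, 1287^16≡378, 1287^32≡473, 1287^64≡708, 1287^128≡1482, 1287^256≡1045, 1287^512≡1103, 1287^1024≡2085
1495 = 1024 + 256 + 128 + 64 + 16 + 4 + 2 + 1, so 1287^1495 ≡ 2085·1045·1482·708·378·1524·1177·1287 ≡ 856 (mod 2687)
1874·856 = 1604144 ≡ 5 (mod 2687)
5 ≡ 5 (mod 2687), so the signature is genuine.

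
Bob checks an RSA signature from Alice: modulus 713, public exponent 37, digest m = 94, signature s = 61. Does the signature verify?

s^2 ≡ 61^2 = 3721 ≡ 156
s^4 ≡ 156^2 = 24336 ≡ 94
s^8 ≡ 94^2 = 8836 ≡ 280
s^16 ≡ 280^2 = 78400 ≡ 683
s^32 ≡ 683^2 = 466489 ≡ 187
37 = 32 + 4 + 1, so s^37 ≡ 187·94·61 ≡ 619 (mod 713)
s^37 mod 713 = 619, but m = 94.

does not verify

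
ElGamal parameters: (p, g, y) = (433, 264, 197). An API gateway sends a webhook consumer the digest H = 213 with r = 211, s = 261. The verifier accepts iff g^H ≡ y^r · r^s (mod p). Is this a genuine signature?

forged

Left side g^H mod p:
Squares mod 433: 264^1≡264, 264^2≡416, 264^4≡289, 264^8≡385, 264^16≡139, 264^32≡269, 264^64≡50, 264^128≡335
213 = 128 + 64 + 16 + 4 + 1, so 264^213 ≡ 335·50·139·289·264 ≡ 359 (mod 433)
Right side y^r · r^s mod p:
Squares mod 433: 197^1≡197, 197^2≡272, 197^4≡374, 197^8≡17, 197^16≡289, 197^32≡385, 197^64≡139, 197^128≡269
211 = 128 + 64 + 16 + 2 + 1, so 197^211 ≡ 269·139·289·272·197 ≡ 121 (mod 433)
Squares mod 433: 211^1≡211, 211^2≡355, 211^4≡22, 211^8≡51, 211^16≡3, 211^32≡9, 211^64≡81, 211^128≡66, 211^256≡26
261 = 256 + 4 + 1, so 211^261 ≡ 26·22·211 ≡ 318 (mod 433)
121·318 = 38478 ≡ 374 (mod 433)
359 ≠ 374, so verification fails.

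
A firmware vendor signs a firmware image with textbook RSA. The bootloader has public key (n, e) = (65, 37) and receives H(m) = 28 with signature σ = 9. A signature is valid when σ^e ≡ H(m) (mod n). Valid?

no

Squares mod 65: σ^1≡9, σ^2≡16, σ^4≡61, σ^8≡16, σ^16≡61, σ^32≡16
37 = 32 + 4 + 1, so σ^37 ≡ 16·61·9 ≡ 9 (mod 65)
9 ≠ 28, so verification fails.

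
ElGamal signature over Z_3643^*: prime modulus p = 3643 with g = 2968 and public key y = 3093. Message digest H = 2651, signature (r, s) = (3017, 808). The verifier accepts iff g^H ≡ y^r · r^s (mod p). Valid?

no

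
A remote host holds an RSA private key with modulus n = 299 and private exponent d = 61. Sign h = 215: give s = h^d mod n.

h^2 ≡ 215^2 = 46225 ≡ 179
h^4 ≡ 179^2 = 32041 ≡ 48
h^8 ≡ 48^2 = 2304 ≡ 211
h^16 ≡ 211^2 = 44521 ≡ 269
h^32 ≡ 269^2 = 72361 ≡ 3
61 = 32 + 16 + 8 + 4 + 1, so h^61 ≡ 3·269·211·48·215 ≡ 59 (mod 299)

59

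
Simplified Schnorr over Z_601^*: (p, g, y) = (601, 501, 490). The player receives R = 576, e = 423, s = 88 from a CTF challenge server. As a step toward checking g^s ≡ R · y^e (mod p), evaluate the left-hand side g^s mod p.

551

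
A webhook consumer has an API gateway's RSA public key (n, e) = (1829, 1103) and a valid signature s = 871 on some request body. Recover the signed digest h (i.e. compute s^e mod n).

104

s^2 ≡ 871^2 = 758641 ≡ 1435
s^4 ≡ 1435^2 = 2059225 ≡ 1600
s^8 ≡ 1600^2 = 2560000 ≡ 1229
s^16 ≡ 1229^2 = 1510441 ≡ 1516
s^32 ≡ 1516^2 = 2298256 ≡ 1032
s^64 ≡ 1032^2 = 1065024 ≡ 546
s^128 ≡ 546^2 = 298116 ≡ 1818
s^256 ≡ 1818^2 = 3305124 ≡ 121
s^512 ≡ 121^2 = 14641 ≡ 9
s^1024 ≡ 9^2 = 81
1103 = 1024 + 64 + 8 + 4 + 2 + 1, so s^1103 ≡ 81·546·1229·1600·1435·871 ≡ 104 (mod 1829)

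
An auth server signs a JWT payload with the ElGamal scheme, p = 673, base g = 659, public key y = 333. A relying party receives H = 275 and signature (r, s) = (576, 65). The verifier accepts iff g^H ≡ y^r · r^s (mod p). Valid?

no

Left side g^H mod p:
Squares mod 673: 659^1≡659, 659^2≡196, 659^4≡55, 659^8≡333, 659^16≡517, 659^32≡108, 659^64≡223, 659^128≡600, 659^256≡618
275 = 256 + 16 + 2 + 1, so 659^275 ≡ 618·517·196·659 ≡ 39 (mod 673)
Right side y^r · r^s mod p:
Squares mod 673: 333^1≡333, 333^2≡517, 333^4≡108, 333^8≡223, 333^16≡600, 333^32≡618, 333^64≡333, 333^128≡517, 333^256≡108, 333^512≡223
576 = 512 + 64, so 333^576 ≡ 223·333 ≡ 229 (mod 673)
Squares mod 673: 576^1≡576, 576^2≡660, 576^4≡169, 576^8≡295, 576^16≡208, 576^32≡192, 576^64≡522
65 = 64 + 1, so 576^65 ≡ 522·576 ≡ 514 (mod 673)
229·514 = 117706 ≡ 604 (mod 673)
39 ≠ 604, so verification fails.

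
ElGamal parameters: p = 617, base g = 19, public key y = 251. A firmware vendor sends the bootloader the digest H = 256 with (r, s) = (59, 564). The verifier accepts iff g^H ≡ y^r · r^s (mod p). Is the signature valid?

Left side g^H mod p:
19^2 = 361
19^4 ≡ 361^2 = 130321 ≡ 134
19^8 ≡ 134^2 = 17956 ≡ 63
19^16 ≡ 63^2 = 3969 ≡ 267
19^32 ≡ 267^2 = 71289 ≡ 334
19^64 ≡ 334^2 = 111556 ≡ 496
19^128 ≡ 496^2 = 246016 ≡ 450
19^256 ≡ 450^2 = 202500 ≡ 124
Right side y^r · r^s mod p:
251^2 = 63001 ≡ 67
251^4 ≡ 67^2 = 4489 ≡ 170
251^8 ≡ 170^2 = 28900 ≡ 518
251^16 ≡ 518^2 = 268324 ≡ 546
251^32 ≡ 546^2 = 298116 ≡ 105
59 = 32 + 16 + 8 + 2 + 1, so 251^59 ≡ 105·546·518·67·251 ≡ 578 (mod 617)
59^2 = 3481 ≡ 396
59^4 ≡ 396^2 = 156816 ≡ 98
59^8 ≡ 98^2 = 9604 ≡ 349
59^16 ≡ 349^2 = 121801 ≡ 252
59^32 ≡ 252^2 = 63504 ≡ 570
59^64 ≡ 570^2 = 324900 ≡ 358
59^128 ≡ 358^2 = 128164 ≡ 445
59^256 ≡ 445^2 = 198025 ≡ 585
59^512 ≡ 585^2 = 342225 ≡ 407
564 = 512 + 32 + 16 + 4, so 59^564 ≡ 407·570·252·98 ≡ 585 (mod 617)
578·585 = 338130 ≡ 14 (mod 617)
124 ≠ 14, so verification fails.

invalid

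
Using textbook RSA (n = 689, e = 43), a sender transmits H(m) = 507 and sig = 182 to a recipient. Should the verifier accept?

Squares mod 689: sig^1≡182, sig^2≡52, sig^4≡637, sig^8≡637, sig^16≡637, sig^32≡637
43 = 32 + 8 + 2 + 1, so sig^43 ≡ 637·637·52·182 ≡ 507 (mod 689)
sig^43 mod 689 = 507 matches H(m).

accept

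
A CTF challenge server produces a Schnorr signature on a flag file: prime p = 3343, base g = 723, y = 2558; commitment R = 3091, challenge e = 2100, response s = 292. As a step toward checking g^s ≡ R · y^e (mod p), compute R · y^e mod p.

236

2558^2100 mod 3343 = 3289
R · y^e ≡ 3091·3289 = 10166299 ≡ 236 (mod 3343)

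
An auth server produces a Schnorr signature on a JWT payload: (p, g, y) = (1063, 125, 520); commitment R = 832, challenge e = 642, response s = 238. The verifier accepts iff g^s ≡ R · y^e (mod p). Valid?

yes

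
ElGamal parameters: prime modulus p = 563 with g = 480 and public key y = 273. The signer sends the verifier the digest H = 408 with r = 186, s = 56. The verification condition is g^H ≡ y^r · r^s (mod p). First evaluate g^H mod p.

Squares mod 563: 480^1≡480, 480^2≡133, 480^4≡236, 480^8≡522, 480^16≡555, 480^32≡64, 480^64≡155, 480^128≡379, 480^256≡76
408 = 256 + 128 + 16 + 8, so 480^408 ≡ 76·379·555·522 ≡ 9 (mod 563)

9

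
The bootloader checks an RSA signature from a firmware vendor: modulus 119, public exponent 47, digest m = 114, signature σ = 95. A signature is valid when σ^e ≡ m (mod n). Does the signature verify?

Squares mod 119: σ^1≡95, σ^2≡100, σ^4≡4, σ^8≡16, σ^16≡18, σ^32≡86
47 = 32 + 8 + 4 + 2 + 1, so σ^47 ≡ 86·16·4·100·95 ≡ 114 (mod 119)
114 = m, so the signature checks out.

verifies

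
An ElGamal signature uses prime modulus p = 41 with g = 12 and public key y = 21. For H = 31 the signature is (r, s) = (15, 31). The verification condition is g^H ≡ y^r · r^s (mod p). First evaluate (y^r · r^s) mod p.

15

21^15 mod 41 = 32
15^31 mod 41 = 12
y^r · r^s ≡ 32·12 = 384 ≡ 15 (mod 41)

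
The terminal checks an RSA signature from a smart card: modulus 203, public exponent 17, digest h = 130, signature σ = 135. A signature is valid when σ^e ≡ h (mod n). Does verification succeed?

passes

σ^2 ≡ 135^2 = 18225 ≡ 158
σ^4 ≡ 158^2 = 24964 ≡ 198
σ^8 ≡ 198^2 = 39204 ≡ 25
σ^16 ≡ 25^2 = 625 ≡ 16
17 = 16 + 1, so σ^17 ≡ 16·135 ≡ 130 (mod 203)
130 = h, so the signature checks out.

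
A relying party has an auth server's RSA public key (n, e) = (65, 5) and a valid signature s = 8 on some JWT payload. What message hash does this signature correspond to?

8

s^5 mod 65 = 8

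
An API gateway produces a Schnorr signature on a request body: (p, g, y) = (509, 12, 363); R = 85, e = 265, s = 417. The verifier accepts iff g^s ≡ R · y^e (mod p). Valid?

yes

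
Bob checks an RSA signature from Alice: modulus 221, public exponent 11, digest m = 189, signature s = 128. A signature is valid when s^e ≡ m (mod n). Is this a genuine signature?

s^2 ≡ 128^2 = 16384 ≡ 30
s^4 ≡ 30^2 = 900 ≡ 16
s^8 ≡ 16^2 = 256 ≡ 35
11 = 8 + 2 + 1, so s^11 ≡ 35·30·128 ≡ 32 (mod 221)
32 ≠ 189, so verification fails.

forged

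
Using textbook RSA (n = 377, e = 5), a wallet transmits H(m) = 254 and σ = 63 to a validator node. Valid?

yes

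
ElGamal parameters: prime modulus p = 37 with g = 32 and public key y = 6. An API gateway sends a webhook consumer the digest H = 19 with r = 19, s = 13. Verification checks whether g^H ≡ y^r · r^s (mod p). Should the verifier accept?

reject

Left side g^H mod p:
32^2 = 1024 ≡ 25
32^4 ≡ 25^2 = 625 ≡ 33
32^8 ≡ 33^2 = 1089 ≡ 16
32^16 ≡ 16^2 = 256 ≡ 34
19 = 16 + 2 + 1, so 32^19 ≡ 34·25·32 ≡ 5 (mod 37)
Right side y^r · r^s mod p:
6^2 = 36
6^4 ≡ 36^2 = 1296 ≡ 1
6^8 ≡ 1^2 = 1
6^16 ≡ 1^2 = 1
19 = 16 + 2 + 1, so 6^19 ≡ 1·36·6 ≡ 31 (mod 37)
19^2 = 361 ≡ 28
19^4 ≡ 28^2 = 784 ≡ 7
19^8 ≡ 7^2 = 49 ≡ 12
13 = 8 + 4 + 1, so 19^13 ≡ 12·7·19 ≡ 5 (mod 37)
31·5 = 155 ≡ 7 (mod 37)
5 ≠ 7, so verification fails.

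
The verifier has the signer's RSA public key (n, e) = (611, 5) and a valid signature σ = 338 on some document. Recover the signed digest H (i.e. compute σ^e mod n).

σ^2 ≡ 338^2 = 114244 ≡ 598
σ^4 ≡ 598^2 = 357604 ≡ 169
5 = 4 + 1, so σ^5 ≡ 169·338 ≡ 299 (mod 611)

299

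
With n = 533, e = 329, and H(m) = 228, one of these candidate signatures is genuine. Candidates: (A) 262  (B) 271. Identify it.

B

Candidate A: Squares mod 533: 262^1≡262, 262^2≡420, 262^4≡510, 262^8≡529, 262^16≡16, 262^32≡256, 262^64≡510, 262^128≡529, 262^256≡16; 329 = 256 + 64 + 8 + 1, so 262^329 ≡ 16·510·529·262 ≡ 305 (mod 533)
Candidate B: Squares mod 533: 271^1≡271, 271^2≡420, 271^4≡510, 271^8≡529, 271^16≡16, 271^32≡256, 271^64≡510, 271^128≡529, 271^256≡16; 329 = 256 + 64 + 8 + 1, so 271^329 ≡ 16·510·529·271 ≡ 228 (mod 533)
  → matches H(m) = 228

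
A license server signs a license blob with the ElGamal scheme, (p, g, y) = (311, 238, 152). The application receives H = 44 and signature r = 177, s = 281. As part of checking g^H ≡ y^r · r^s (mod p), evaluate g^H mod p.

226

Squares mod 311: 238^1≡238, 238^2≡42, 238^4≡209, 238^8≡141, 238^16≡288, 238^32≡218
44 = 32 + 8 + 4, so 238^44 ≡ 218·141·209 ≡ 226 (mod 311)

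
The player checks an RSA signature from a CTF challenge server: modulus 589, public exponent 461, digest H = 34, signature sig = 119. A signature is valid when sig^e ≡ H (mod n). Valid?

sig^2 ≡ 119^2 = 14161 ≡ 25
sig^4 ≡ 25^2 = 625 ≡ 36
sig^8 ≡ 36^2 = 1296 ≡ 118
sig^16 ≡ 118^2 = 13924 ≡ 377
sig^32 ≡ 377^2 = 142129 ≡ 180
sig^64 ≡ 180^2 = 32400 ≡ 5
sig^128 ≡ 5^2 = 25
sig^256 ≡ 25^2 = 625 ≡ 36
461 = 256 + 128 + 64 + 8 + 4 + 1, so sig^461 ≡ 36·25·5·118·36·119 ≡ 6 (mod 589)
6 ≠ 34, so verification fails.

no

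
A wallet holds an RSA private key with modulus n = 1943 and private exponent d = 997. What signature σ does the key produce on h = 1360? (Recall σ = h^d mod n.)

h^997 mod 1943 = 1448

1448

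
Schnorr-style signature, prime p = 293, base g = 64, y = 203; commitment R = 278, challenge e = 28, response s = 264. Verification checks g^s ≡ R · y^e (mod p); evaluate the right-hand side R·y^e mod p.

203^2 = 41209 ≡ 189
203^4 ≡ 189^2 = 35721 ≡ 268
203^8 ≡ 268^2 = 71824 ≡ 39
203^16 ≡ 39^2 = 1521 ≡ 56
28 = 16 + 8 + 4, so 203^28 ≡ 56·39·268 ≡ 191 (mod 293)
R · y^e ≡ 278·191 = 53098 ≡ 65 (mod 293)

65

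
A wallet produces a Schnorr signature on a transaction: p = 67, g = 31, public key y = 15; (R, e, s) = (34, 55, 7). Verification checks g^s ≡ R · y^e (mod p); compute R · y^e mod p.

34

Squares mod 67: 15^1≡15, 15^2≡24, 15^4≡40, 15^8≡59, 15^16≡64, 15^32≡9
55 = 32 + 16 + 4 + 2 + 1, so 15^55 ≡ 9·64·40·24·15 ≡ 1 (mod 67)
R · y^e ≡ 34·1 = 34 ≡ 34 (mod 67)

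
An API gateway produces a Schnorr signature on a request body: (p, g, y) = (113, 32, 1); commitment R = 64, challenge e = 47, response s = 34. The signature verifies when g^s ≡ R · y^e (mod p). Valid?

g^s mod p:
32^34 mod 113 = 4
R · y^e mod p:
1^47 mod 113 = 1
64·1 = 64 ≡ 64 (mod 113)
4 ≠ 64; the check fails.

no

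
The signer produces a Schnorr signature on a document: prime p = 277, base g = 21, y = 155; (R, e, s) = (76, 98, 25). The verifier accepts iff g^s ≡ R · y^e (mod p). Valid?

yes

g^s mod p:
Squares mod 277: 21^1≡21, 21^2≡164, 21^4≡27, 21^8≡175, 21^16≡155
25 = 16 + 8 + 1, so 21^25 ≡ 155·175·21 ≡ 113 (mod 277)
R · y^e mod p:
Squares mod 277: 155^1≡155, 155^2≡203, 155^4≡213, 155^8≡218, 155^16≡157, 155^32≡273, 155^64≡16
98 = 64 + 32 + 2, so 155^98 ≡ 16·273·203 ≡ 27 (mod 277)
76·27 = 2052 ≡ 113 (mod 277)
113 ≡ 113 (mod 277); signature holds.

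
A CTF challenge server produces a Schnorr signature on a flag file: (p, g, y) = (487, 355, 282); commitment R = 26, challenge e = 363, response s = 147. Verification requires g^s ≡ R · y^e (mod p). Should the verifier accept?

accept

g^s mod p:
355^2 = 126025 ≡ 379
355^4 ≡ 379^2 = 143641 ≡ 463
355^8 ≡ 463^2 = 214369 ≡ 89
355^16 ≡ 89^2 = 7921 ≡ 129
355^32 ≡ 129^2 = 16641 ≡ 83
355^64 ≡ 83^2 = 6889 ≡ 71
355^128 ≡ 71^2 = 5041 ≡ 171
147 = 128 + 16 + 2 + 1, so 355^147 ≡ 171·129·379·355 ≡ 159 (mod 487)
R · y^e mod p:
282^2 = 79524 ≡ 143
282^4 ≡ 143^2 = 20449 ≡ 482
282^8 ≡ 482^2 = 232324 ≡ 25
282^16 ≡ 25^2 = 625 ≡ 138
282^32 ≡ 138^2 = 19044 ≡ 51
282^64 ≡ 51^2 = 2601 ≡ 166
282^128 ≡ 166^2 = 27556 ≡ 284
282^256 ≡ 284^2 = 80656 ≡ 301
363 = 256 + 64 + 32 + 8 + 2 + 1, so 282^363 ≡ 301·166·51·25·143·282 ≡ 362 (mod 487)
26·362 = 9412 ≡ 159 (mod 487)
159 ≡ 159 (mod 487); signature holds.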